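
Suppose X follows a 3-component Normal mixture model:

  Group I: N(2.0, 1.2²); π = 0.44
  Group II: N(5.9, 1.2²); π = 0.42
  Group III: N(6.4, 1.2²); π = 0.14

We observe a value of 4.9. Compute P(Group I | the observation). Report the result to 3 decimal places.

P(component k | x) = P(Z=k)·f_k(x) / marginal(x), where marginal(x) = Σ_j P(Z=j)·f_j(x).
Evaluate each component's likelihood at the observed value:
  L_I = 0.0179279
  L_II = 0.234927
  L_III = 0.152208
Weight by the priors:
  P(Z=I)·L_I = 0.44 × 0.0179279 = 0.00788826
  P(Z=II)·L_II = 0.42 × 0.234927 = 0.0986692
  P(Z=III)·L_III = 0.14 × 0.152208 = 0.0213091
Marginal: 0.00788826 + 0.0986692 + 0.0213091 = 0.127866
Responsibility of Group I: 0.00788826 / 0.127866 ≈ 0.062

0.062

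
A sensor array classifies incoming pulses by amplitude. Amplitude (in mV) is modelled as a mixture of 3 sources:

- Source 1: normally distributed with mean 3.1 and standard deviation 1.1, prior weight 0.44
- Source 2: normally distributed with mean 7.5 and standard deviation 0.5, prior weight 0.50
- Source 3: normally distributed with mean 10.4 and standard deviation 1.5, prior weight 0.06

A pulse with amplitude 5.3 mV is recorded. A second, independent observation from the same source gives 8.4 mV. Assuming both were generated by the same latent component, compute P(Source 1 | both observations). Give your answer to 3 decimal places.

P(component k | x) = π_k·f_k(x) / marginal(x), where marginal(x) = Σ_j π_j·f_j(x).
Since both observations come from the same component, the likelihood for component k is f_k(x₁)·f_k(x₂).
  f_1 = [(1/(1.1·√(2π)))·exp(−(5.3−3.1)²/(2·1.1²)) = 0.362675·exp(-2.00000) = 0.0490827] × [3.29967e-06] = 1.61957e-07
  f_2 = [(1/(0.5·√(2π)))·exp(−(5.3−7.5)²/(2·0.5²)) = 0.797885·exp(-9.68000) = 4.98849e-05] × [0.1579] = 7.87685e-06
  f_3 = [(1/(1.5·√(2π)))·exp(−(5.3−10.4)²/(2·1.5²)) = 0.265962·exp(-5.78000) = 0.000821479] × [0.10934] = 8.98206e-05
Prior × likelihood for each component:
  π_1·f_1 = 0.44 × 1.61957e-07 = 7.1261e-08
  π_2·f_2 = 0.50 × 7.87685e-06 = 3.93842e-06
  π_3·f_3 = 0.06 × 8.98206e-05 = 5.38924e-06
Evidence: 7.1261e-08 + 3.93842e-06 + 5.38924e-06 = 9.39892e-06
Responsibility of Source 1: 7.1261e-08 / 9.39892e-06 ≈ 0.008

0.008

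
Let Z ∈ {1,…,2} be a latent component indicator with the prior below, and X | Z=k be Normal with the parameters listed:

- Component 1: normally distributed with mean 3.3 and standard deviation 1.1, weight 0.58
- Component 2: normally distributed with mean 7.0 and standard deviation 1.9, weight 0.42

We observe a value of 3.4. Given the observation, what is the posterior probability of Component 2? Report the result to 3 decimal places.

0.065

Apply Bayes' rule: the posterior for each component is proportional to its prior times its likelihood at x.
Component likelihoods at x = 3.4:
  L_1 = 0.361179
  L_2 = 0.0348812
Multiply by the mixture weights:
  π_1·L_1 = 0.58 × 0.361179 = 0.209484
  π_2·L_2 = 0.42 × 0.0348812 = 0.0146501
Normaliser: 0.209484 + 0.0146501 = 0.224134
So the posterior for Component 2 is 0.0146501 / 0.224134 ≈ 0.065.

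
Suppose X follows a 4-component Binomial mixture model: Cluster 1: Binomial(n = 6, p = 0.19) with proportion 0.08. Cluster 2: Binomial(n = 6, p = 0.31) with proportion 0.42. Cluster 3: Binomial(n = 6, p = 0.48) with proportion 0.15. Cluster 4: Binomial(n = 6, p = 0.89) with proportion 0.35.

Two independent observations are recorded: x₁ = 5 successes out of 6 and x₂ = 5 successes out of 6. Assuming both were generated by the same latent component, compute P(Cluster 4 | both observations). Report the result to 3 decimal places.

P(component k | x) = w_k·f_k(x) / marginal(x), where marginal(x) = Σ_j w_j·f_j(x).
Since both observations come from the same component, the likelihood for component k is f_k(x₁)·f_k(x₂).
  p_1 = [C(6,5)·0.19^5·0.81^1 = 6·0.00024761·0.81 = 0.00120338] × [0.00120338] = 1.44813e-06
  p_2 = [C(6,5)·0.31^5·0.69^1 = 6·0.00286292·0.69 = 0.0118525] × [0.0118525] = 0.000140481
  p_3 = [C(6,5)·0.48^5·0.52^1 = 6·0.0254804·0.52 = 0.0794988] × [0.0794988] = 0.00632007
  p_4 = [C(6,5)·0.89^5·0.11^1 = 6·0.558406·0.11 = 0.368548] × [0.368548] = 0.135828
Multiply by the mixture weights:
  w_1·p_1 = 0.08 × 1.44813e-06 = 1.15851e-07
  w_2·p_2 = 0.42 × 0.000140481 = 5.9002e-05
  w_3·p_3 = 0.15 × 0.00632007 = 0.00094801
  w_4·p_4 = 0.35 × 0.135828 = 0.0475397
Sum: 1.15851e-07 + 5.9002e-05 + 0.00094801 + 0.0475397 = 0.0485468
Responsibility of Cluster 4: 0.0475397 / 0.0485468 ≈ 0.979

0.979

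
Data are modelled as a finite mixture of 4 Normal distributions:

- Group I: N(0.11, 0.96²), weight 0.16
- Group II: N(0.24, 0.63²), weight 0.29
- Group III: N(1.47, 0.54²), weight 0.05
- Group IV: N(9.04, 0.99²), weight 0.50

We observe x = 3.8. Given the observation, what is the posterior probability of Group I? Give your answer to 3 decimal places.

0.921

Posterior ∝ prior × likelihood, so P(k | x) ∝ π_k f_k(x); normalise over all components.
Evaluate each component's likelihood at the observed value:
  f_I = (1/(0.96·√(2π)))·exp(−(3.8−0.11)²/(2·0.96²)) = 0.415565·exp(-7.38721) = 0.000257286
  f_II = (1/(0.63·√(2π)))·exp(−(3.8−0.24)²/(2·0.63²)) = 0.633242·exp(-15.96573) = 7.37461e-08
  f_III = (1/(0.54·√(2π)))·exp(−(3.8−1.47)²/(2·0.54²)) = 0.738782·exp(-9.30881) = 6.69499e-05
  f_IV = (1/(0.99·√(2π)))·exp(−(3.8−9.04)²/(2·0.99²)) = 0.402972·exp(-14.00755) = 3.32562e-07
Weight by the priors:
  π_I·f_I = 0.16 × 0.000257286 = 4.11657e-05
  π_II·f_II = 0.29 × 7.37461e-08 = 2.13864e-08
  π_III·f_III = 0.05 × 6.69499e-05 = 3.3475e-06
  π_IV·f_IV = 0.50 × 3.32562e-07 = 1.66281e-07
Sum: 4.11657e-05 + 2.13864e-08 + 3.3475e-06 + 1.66281e-07 = 4.47009e-05
P(Group I | the observation) ≈ 0.921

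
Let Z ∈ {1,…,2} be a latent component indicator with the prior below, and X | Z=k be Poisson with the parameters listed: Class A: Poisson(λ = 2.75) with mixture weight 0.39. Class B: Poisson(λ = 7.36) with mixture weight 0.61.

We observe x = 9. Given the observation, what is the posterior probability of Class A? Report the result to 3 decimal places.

Apply Bayes' rule: the posterior for each component is proportional to its prior times its likelihood at x.
Evaluate each component's likelihood at the observed value:
  L_A = e^(−2.75)·2.75^9/9! = 0.00158461
  L_B = e^(−7.36)·7.36^9/9! = 0.111104
Weight by the priors:
  w_A·L_A = 0.39 × 0.00158461 = 0.000617996
  w_B·L_B = 0.61 × 0.111104 = 0.0677735
Denominator: 0.000617996 + 0.0677735 = 0.0683915
P(Class A | data) = 0.000617996 / 0.0683915 ≈ 0.009

0.009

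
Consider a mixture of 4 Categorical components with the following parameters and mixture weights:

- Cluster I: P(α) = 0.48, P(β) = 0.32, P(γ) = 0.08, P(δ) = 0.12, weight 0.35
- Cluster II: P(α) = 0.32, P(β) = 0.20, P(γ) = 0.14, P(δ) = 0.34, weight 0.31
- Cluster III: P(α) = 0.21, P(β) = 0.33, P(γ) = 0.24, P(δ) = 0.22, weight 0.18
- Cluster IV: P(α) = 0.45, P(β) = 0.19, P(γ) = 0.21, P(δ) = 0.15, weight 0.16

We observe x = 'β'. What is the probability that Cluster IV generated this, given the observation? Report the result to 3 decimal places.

The responsibility of component k is w_k f_k(x) divided by Σ_j w_j f_j(x).
Component likelihoods at x = 'β':
  L_I = P(β | comp) = 0.32
  L_II = P(β | comp) = 0.20
  L_III = P(β | comp) = 0.33
  L_IV = P(β | comp) = 0.19
Weight by the priors:
  w_I·L_I = 0.35 × 0.32 = 0.112
  w_II·L_II = 0.31 × 0.2 = 0.062
  w_III·L_III = 0.18 × 0.33 = 0.0594
  w_IV·L_IV = 0.16 × 0.19 = 0.0304
Denominator: 0.112 + 0.062 + 0.0594 + 0.0304 = 0.2638
P(Cluster IV | the observation) ≈ 0.115

0.115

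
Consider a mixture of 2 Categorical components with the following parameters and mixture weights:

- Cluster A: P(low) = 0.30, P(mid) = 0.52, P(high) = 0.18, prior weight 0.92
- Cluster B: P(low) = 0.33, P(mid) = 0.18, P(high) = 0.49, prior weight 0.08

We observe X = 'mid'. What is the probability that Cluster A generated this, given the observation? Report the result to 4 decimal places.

0.9708

By Bayes' theorem, P(k | x) = w_k f_k(x) / Σ_j w_j f_j(x).
Component likelihoods at x = 'mid':
  p_A = 0.52
  p_B = 0.18
Unnormalised posteriors:
  w_A·p_A = 0.92 × 0.52 = 0.4784
  w_B·p_B = 0.08 × 0.18 = 0.0144
Marginal: 0.4784 + 0.0144 = 0.4928
So the posterior for Cluster A is 0.4784 / 0.4928 ≈ 0.9708.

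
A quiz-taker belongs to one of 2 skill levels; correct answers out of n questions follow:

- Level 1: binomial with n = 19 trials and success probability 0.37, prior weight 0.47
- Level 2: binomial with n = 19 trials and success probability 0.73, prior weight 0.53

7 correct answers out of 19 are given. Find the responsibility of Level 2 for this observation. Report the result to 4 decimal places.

P(component k | x) = P(Z=k)·f_k(x) / marginal(x), where marginal(x) = Σ_j P(Z=j)·f_j(x).
Binomial probabilities:
  p_1 = C(19,7)·0.37^7·0.63^12 = 50388·0.000949319·0.00390919 = 0.186993
  p_2 = C(19,7)·0.73^7·0.27^12 = 50388·0.110474·1.50095e-07 = 0.000835511
Multiply by the mixture weights:
  P(Z=1)·p_1 = 0.47 × 0.186993 = 0.0878868
  P(Z=2)·p_2 = 0.53 × 0.000835511 = 0.000442821
Evidence: 0.0878868 + 0.000442821 = 0.0883296
P(Level 2 | x) ≈ 0.0050

0.0050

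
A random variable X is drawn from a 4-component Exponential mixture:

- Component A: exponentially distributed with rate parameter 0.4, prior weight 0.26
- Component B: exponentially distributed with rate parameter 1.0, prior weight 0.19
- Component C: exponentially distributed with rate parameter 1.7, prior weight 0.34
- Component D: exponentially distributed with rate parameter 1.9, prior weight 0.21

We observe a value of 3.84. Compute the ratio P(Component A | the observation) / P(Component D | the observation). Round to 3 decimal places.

82.717

The posterior odds equal the prior odds times the likelihood ratio: (w_i/w_j)·(f_i(x)/f_j(x)).
Component likelihoods at x = 3.84:
  L_A = 0.0860961
  L_B = 0.0214936
  L_C = 0.00248528
  L_D = 0.00128867
Odds = (0.26/0.21) × (0.0860961/0.00128867) = 1.2381 × 66.8102 ≈ 82.717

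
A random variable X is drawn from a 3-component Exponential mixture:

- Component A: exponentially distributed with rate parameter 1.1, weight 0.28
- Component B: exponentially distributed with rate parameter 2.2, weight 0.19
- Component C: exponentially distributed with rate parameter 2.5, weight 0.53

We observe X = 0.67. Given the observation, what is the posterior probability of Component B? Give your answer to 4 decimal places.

0.1948

By Bayes' theorem, P(k | x) = π_k f_k(x) / Σ_j π_j f_j(x).
Component likelihoods at x = 0.67:
  f_A = 0.526402
  f_B = 0.503817
  f_C = 0.46827
Prior × likelihood for each component:
  π_A·f_A = 0.28 × 0.526402 = 0.147393
  π_B·f_B = 0.19 × 0.503817 = 0.0957252
  π_C·f_C = 0.53 × 0.46827 = 0.248183
Normaliser: 0.147393 + 0.0957252 + 0.248183 = 0.491301
P(Component B | x) ≈ 0.1948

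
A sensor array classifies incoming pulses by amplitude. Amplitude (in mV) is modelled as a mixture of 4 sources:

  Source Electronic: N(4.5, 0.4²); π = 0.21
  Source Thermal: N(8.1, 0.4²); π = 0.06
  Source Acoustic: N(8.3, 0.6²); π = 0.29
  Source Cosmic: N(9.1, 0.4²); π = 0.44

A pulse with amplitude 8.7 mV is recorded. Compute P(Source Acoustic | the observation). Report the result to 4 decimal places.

The responsibility of component k is π_k f_k(x) divided by Σ_j π_j f_j(x).
Component likelihoods at x = 8.7 mV:
  p_Electronic = (1/(0.4·√(2π)))·exp(−(8.7−4.5)²/(2·0.4²)) = 0.997356·exp(-55.12500) = 1.14384e-24
  p_Thermal = (1/(0.4·√(2π)))·exp(−(8.7−8.1)²/(2·0.4²)) = 0.997356·exp(-1.12500) = 0.323794
  p_Acoustic = (1/(0.6·√(2π)))·exp(−(8.7−8.3)²/(2·0.6²)) = 0.664904·exp(-0.22222) = 0.532413
  p_Cosmic = (1/(0.4·√(2π)))·exp(−(8.7−9.1)²/(2·0.4²)) = 0.997356·exp(-0.50000) = 0.604927
Multiply by the mixture weights:
  π_Electronic·p_Electronic = 0.21 × 1.14384e-24 = 2.40207e-25
  π_Thermal·p_Thermal = 0.06 × 0.323794 = 0.0194276
  π_Acoustic·p_Acoustic = 0.29 × 0.532413 = 0.1544
  π_Cosmic·p_Cosmic = 0.44 × 0.604927 = 0.266168
Denominator: 2.40207e-25 + 0.0194276 + 0.1544 + 0.266168 = 0.439995
Responsibility of Source Acoustic: 0.1544 / 0.439995 ≈ 0.3509

0.3509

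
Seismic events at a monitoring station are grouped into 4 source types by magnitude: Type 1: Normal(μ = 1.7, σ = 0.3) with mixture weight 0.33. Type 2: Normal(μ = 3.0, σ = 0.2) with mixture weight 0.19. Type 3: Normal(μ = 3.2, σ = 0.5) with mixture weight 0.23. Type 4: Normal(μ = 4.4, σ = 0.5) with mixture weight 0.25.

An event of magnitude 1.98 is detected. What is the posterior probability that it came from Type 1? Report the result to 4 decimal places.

The responsibility of component k is π_k f_k(x) divided by Σ_j π_j f_j(x).
Evaluate each component's likelihood at the observed value:
  L_1 = 0.860259
  L_2 = 4.48622e-06
  L_3 = 0.0406567
  L_4 = 6.53335e-06
Prior × likelihood for each component:
  π_1·L_1 = 0.33 × 0.860259 = 0.283886
  π_2·L_2 = 0.19 × 4.48622e-06 = 8.52381e-07
  π_3·L_3 = 0.23 × 0.0406567 = 0.00935104
  π_4·L_4 = 0.25 × 6.53335e-06 = 1.63334e-06
Normaliser: 0.283886 + 8.52381e-07 + 0.00935104 + 1.63334e-06 = 0.293239
So the posterior for Type 1 is 0.283886 / 0.293239 ≈ 0.9681.

0.9681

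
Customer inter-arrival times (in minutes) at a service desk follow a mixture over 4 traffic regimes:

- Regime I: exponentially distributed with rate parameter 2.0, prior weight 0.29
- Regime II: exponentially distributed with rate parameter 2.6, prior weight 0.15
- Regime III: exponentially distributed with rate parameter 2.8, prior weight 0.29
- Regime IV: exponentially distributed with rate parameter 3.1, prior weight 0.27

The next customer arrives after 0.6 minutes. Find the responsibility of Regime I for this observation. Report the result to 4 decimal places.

0.3245

Posterior ∝ prior × likelihood, so P(k | x) ∝ w_k f_k(x); normalise over all components.
Evaluate each component's likelihood at the observed value:
  L_I = 2.0·e^(−2.0·0.6) = 2.0·e^(−1.2000) = 0.602388
  L_II = 2.6·e^(−2.6·0.6) = 2.6·e^(−1.5600) = 0.546354
  L_III = 2.8·e^(−2.8·0.6) = 2.8·e^(−1.6800) = 0.521847
  L_IV = 3.1·e^(−3.1·0.6) = 3.1·e^(−1.8600) = 0.482585
Unnormalised posteriors:
  w_I·L_I = 0.29 × 0.602388 = 0.174693
  w_II·L_II = 0.15 × 0.546354 = 0.0819531
  w_III·L_III = 0.29 × 0.521847 = 0.151336
  w_IV·L_IV = 0.27 × 0.482585 = 0.130298
Denominator: 0.174693 + 0.0819531 + 0.151336 + 0.130298 = 0.538279
Responsibility of Regime I: 0.174693 / 0.538279 ≈ 0.3245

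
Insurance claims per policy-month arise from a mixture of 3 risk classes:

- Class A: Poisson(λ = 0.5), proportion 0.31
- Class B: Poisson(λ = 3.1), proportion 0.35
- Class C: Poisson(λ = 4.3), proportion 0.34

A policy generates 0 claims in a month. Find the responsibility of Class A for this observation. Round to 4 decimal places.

Posterior ∝ prior × likelihood, so P(k | x) ∝ w_k f_k(x); normalise over all components.
Poisson probabilities:
  f_A = e^(−0.5)·0.5^0/0! = 0.606531
  f_B = e^(−3.1)·3.1^0/0! = 0.0450492
  f_C = e^(−4.3)·4.3^0/0! = 0.0135686
Prior × likelihood for each component:
  w_A·f_A = 0.31 × 0.606531 = 0.188025
  w_B·f_B = 0.35 × 0.0450492 = 0.0157672
  w_C·f_C = 0.34 × 0.0135686 = 0.00461331
Denominator: 0.188025 + 0.0157672 + 0.00461331 = 0.208405
Responsibility of Class A: 0.188025 / 0.208405 ≈ 0.9022

0.9022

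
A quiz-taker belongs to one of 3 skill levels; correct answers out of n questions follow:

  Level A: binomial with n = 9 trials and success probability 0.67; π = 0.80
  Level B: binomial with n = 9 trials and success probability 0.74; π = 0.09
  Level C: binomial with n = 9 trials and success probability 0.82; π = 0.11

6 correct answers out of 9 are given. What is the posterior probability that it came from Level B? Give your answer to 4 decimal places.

0.0850

Apply Bayes' rule: the posterior for each component is proportional to its prior times its likelihood at x.
Evaluate each component's likelihood at the observed value:
  L_A = 0.273067
  L_B = 0.242432
  L_C = 0.148929
Unnormalised posteriors:
  π_A·L_A = 0.80 × 0.273067 = 0.218454
  π_B·L_B = 0.09 × 0.242432 = 0.0218189
  π_C·L_C = 0.11 × 0.148929 = 0.0163822
Normaliser: 0.218454 + 0.0218189 + 0.0163822 = 0.256655
P(Level B | data) ≈ 0.0850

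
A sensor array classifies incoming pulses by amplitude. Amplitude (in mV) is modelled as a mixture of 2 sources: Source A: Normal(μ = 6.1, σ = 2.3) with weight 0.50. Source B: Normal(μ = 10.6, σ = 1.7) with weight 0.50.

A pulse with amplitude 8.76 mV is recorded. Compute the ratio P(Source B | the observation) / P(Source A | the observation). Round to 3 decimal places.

1.470

Since P(k|x) ∝ P(Z=k) f_k(x), the posterior odds are P(Z=i) f_i(x) / (P(Z=j) f_j(x)).
Normal densities:
  f_A = 0.0888666
  f_B = 0.13064
0.0653199 / 0.0444333 ≈ 1.470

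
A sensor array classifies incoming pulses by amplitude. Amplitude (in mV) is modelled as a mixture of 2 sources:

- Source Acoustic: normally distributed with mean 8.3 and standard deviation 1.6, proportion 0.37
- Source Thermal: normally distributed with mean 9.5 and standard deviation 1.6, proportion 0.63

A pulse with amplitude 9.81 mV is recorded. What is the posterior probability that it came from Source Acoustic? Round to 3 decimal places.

Apply Bayes' rule: the posterior for each component is proportional to its prior times its likelihood at x.
Component likelihoods at x = 9.81 mV:
  p_Acoustic = (1/(1.6·√(2π)))·exp(−(9.81−8.3)²/(2·1.6²)) = 0.249339·exp(-0.44533) = 0.159729
  p_Thermal = (1/(1.6·√(2π)))·exp(−(9.81−9.5)²/(2·1.6²)) = 0.249339·exp(-0.01877) = 0.244703
Multiply by the mixture weights:
  π_Acoustic·p_Acoustic = 0.37 × 0.159729 = 0.0590999
  π_Thermal·p_Thermal = 0.63 × 0.244703 = 0.154163
Normaliser: 0.0590999 + 0.154163 = 0.213263
P(Source Acoustic | the observation) ≈ 0.277

0.277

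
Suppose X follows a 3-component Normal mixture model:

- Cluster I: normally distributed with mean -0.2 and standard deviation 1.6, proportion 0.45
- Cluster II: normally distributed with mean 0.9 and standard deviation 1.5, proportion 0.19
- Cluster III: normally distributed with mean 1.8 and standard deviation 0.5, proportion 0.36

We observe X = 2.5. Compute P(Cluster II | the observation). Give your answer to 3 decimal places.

0.175

P(component k | x) = π_k·f_k(x) / marginal(x), where marginal(x) = Σ_j π_j·f_j(x).
Evaluate each component's likelihood at the observed value:
  f_I = 0.0600384
  f_II = 0.150575
  f_III = 0.299455
Unnormalised posteriors:
  π_I·f_I = 0.45 × 0.0600384 = 0.0270173
  π_II·f_II = 0.19 × 0.150575 = 0.0286093
  π_III·f_III = 0.36 × 0.299455 = 0.107804
Marginal: 0.0270173 + 0.0286093 + 0.107804 = 0.16343
Responsibility of Cluster II: 0.0286093 / 0.16343 ≈ 0.175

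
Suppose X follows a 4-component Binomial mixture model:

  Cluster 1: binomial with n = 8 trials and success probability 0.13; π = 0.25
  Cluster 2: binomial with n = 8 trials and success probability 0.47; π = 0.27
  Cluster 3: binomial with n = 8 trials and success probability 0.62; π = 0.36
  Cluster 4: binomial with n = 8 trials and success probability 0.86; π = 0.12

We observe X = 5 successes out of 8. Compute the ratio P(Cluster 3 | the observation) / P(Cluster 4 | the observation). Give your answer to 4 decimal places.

Only the two components matter; the odds are (P(Z=i) f_i(x)) / (P(Z=j) f_j(x)).
Evaluate each component's likelihood at the observed value:
  p_1 = C(8,5)·0.13^5·0.87^3 = 56·3.71293e-05·0.658503 = 0.00136919
  p_2 = C(8,5)·0.47^5·0.53^3 = 56·0.0229345·0.148877 = 0.191208
  p_3 = C(8,5)·0.62^5·0.38^3 = 56·0.0916133·0.054872 = 0.281512
  p_4 = C(8,5)·0.86^5·0.14^3 = 56·0.470427·0.002744 = 0.0722877
0.101344 / 0.00867452 ≈ 11.6830

11.6830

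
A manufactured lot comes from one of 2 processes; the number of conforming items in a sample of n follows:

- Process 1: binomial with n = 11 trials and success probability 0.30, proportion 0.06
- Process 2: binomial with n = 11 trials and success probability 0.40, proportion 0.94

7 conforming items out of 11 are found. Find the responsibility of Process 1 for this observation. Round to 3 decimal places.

Apply Bayes' rule: the posterior for each component is proportional to its prior times its likelihood at x.
Binomial probabilities:
  L_1 = 0.0173283
  L_2 = 0.0700711
Weight by the priors:
  π_1·L_1 = 0.06 × 0.0173283 = 0.0010397
  π_2·L_2 = 0.94 × 0.0700711 = 0.0658668
Sum: 0.0010397 + 0.0658668 = 0.0669065
P(Process 1 | the observation) = 0.0010397 / 0.0669065 ≈ 0.016

0.016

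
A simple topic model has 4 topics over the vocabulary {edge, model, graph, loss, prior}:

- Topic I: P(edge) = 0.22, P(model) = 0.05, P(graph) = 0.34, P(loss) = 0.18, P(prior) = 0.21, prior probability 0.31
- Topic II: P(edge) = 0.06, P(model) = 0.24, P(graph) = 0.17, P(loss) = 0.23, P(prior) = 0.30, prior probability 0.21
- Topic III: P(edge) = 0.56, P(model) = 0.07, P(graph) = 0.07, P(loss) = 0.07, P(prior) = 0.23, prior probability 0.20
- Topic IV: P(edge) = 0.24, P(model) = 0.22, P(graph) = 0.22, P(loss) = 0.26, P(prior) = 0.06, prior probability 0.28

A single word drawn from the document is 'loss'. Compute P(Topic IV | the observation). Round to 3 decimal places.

0.381

Apply Bayes' rule: the posterior for each component is proportional to its prior times its likelihood at x.
Categorical probabilities:
  f_I = P(loss | comp) = 0.18
  f_II = P(loss | comp) = 0.23
  f_III = P(loss | comp) = 0.07
  f_IV = P(loss | comp) = 0.26
Prior × likelihood for each component:
  π_I·f_I = 0.31 × 0.18 = 0.0558
  π_II·f_II = 0.21 × 0.23 = 0.0483
  π_III·f_III = 0.20 × 0.07 = 0.014
  π_IV·f_IV = 0.28 × 0.26 = 0.0728
Normaliser: 0.0558 + 0.0483 + 0.014 + 0.0728 = 0.1909
So the posterior for Topic IV is 0.0728 / 0.1909 ≈ 0.381.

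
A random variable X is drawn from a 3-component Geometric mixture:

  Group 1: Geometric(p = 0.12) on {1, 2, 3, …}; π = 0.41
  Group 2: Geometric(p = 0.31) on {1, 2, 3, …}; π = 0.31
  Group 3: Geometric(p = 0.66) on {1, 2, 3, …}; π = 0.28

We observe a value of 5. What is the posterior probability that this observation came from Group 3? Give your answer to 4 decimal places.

Posterior ∝ prior × likelihood, so P(k | x) ∝ π_k f_k(x); normalise over all components.
Geometric probabilities:
  f_1 = 0.12·(1−0.12)^4 = 0.12·0.599695 = 0.0719634
  f_2 = 0.31·(1−0.31)^4 = 0.31·0.226671 = 0.0702681
  f_3 = 0.66·(1−0.66)^4 = 0.66·0.0133634 = 0.00881982
Unnormalised posteriors:
  π_1·f_1 = 0.41 × 0.0719634 = 0.029505
  π_2·f_2 = 0.31 × 0.0702681 = 0.0217831
  π_3·f_3 = 0.28 × 0.00881982 = 0.00246955
Normaliser: 0.029505 + 0.0217831 + 0.00246955 = 0.0537577
P(Group 3 | data) = 0.00246955 / 0.0537577 ≈ 0.0459

0.0459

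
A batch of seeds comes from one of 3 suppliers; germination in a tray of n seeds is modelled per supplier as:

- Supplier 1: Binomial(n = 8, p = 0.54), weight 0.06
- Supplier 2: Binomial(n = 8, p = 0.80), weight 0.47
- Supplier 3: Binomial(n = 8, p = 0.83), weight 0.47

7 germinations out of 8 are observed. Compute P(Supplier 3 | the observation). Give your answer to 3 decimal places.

0.519

Posterior ∝ prior × likelihood, so P(k | x) ∝ P(Z=k) f_k(x); normalise over all components.
Component likelihoods at x = 7 germinations out of 8:
  L_1 = C(8,7)·0.54^7·0.46^1 = 8·0.0133893·0.46 = 0.0492724
  L_2 = C(8,7)·0.80^7·0.20^1 = 8·0.209715·0.2 = 0.335544
  L_3 = C(8,7)·0.83^7·0.17^1 = 8·0.271361·0.17 = 0.36905
Weight by the priors:
  P(Z=1)·L_1 = 0.06 × 0.0492724 = 0.00295635
  P(Z=2)·L_2 = 0.47 × 0.335544 = 0.157706
  P(Z=3)·L_3 = 0.47 × 0.36905 = 0.173454
Marginal: 0.00295635 + 0.157706 + 0.173454 = 0.334116
P(Supplier 3 | the observation) ≈ 0.519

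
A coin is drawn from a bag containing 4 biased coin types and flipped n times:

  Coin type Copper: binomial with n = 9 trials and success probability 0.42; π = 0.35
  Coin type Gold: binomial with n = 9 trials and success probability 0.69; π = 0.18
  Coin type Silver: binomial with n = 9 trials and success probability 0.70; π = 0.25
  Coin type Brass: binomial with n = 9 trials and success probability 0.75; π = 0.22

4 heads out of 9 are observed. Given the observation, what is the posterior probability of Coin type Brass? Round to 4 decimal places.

The responsibility of component k is w_k f_k(x) divided by Σ_j w_j f_j(x).
Component likelihoods at x = 4 heads out of 9:
  f_Copper = 0.25734
  f_Gold = 0.0817665
  f_Silver = 0.0735138
  f_Brass = 0.0389328
Multiply by the mixture weights:
  w_Copper·f_Copper = 0.35 × 0.25734 = 0.0900691
  w_Gold·f_Gold = 0.18 × 0.0817665 = 0.014718
  w_Silver·f_Silver = 0.25 × 0.0735138 = 0.0183785
  w_Brass·f_Brass = 0.22 × 0.0389328 = 0.00856522
Marginal: 0.0900691 + 0.014718 + 0.0183785 + 0.00856522 = 0.131731
So the posterior for Coin type Brass is 0.00856522 / 0.131731 ≈ 0.0650.

0.0650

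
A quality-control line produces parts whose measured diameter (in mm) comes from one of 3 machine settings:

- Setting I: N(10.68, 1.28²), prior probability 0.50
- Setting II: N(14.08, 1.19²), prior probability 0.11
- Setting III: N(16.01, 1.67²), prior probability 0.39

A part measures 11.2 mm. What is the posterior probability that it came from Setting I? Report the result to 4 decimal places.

0.9766

By Bayes' theorem, P(k | x) = w_k f_k(x) / Σ_j w_j f_j(x).
Evaluate each component's likelihood at the observed value:
  L_I = 0.286987
  L_II = 0.0179261
  L_III = 0.00377388
Weight by the priors:
  w_I·L_I = 0.50 × 0.286987 = 0.143494
  w_II·L_II = 0.11 × 0.0179261 = 0.00197187
  w_III·L_III = 0.39 × 0.00377388 = 0.00147181
Evidence: 0.143494 + 0.00197187 + 0.00147181 = 0.146937
Responsibility of Setting I: 0.143494 / 0.146937 ≈ 0.9766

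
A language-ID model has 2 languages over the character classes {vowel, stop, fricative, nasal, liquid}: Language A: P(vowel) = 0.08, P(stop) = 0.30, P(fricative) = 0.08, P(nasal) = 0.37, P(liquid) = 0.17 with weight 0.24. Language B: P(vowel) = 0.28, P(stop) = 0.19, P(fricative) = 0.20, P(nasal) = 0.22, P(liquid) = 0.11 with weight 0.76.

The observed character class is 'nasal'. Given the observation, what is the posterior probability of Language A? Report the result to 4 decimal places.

0.3469

Apply Bayes' rule: the posterior for each component is proportional to its prior times its likelihood at x.
Component likelihoods at x = 'nasal':
  L_A = 0.37
  L_B = 0.22
Unnormalised posteriors:
  w_A·L_A = 0.24 × 0.37 = 0.0888
  w_B·L_B = 0.76 × 0.22 = 0.1672
Marginal: 0.0888 + 0.1672 = 0.256
P(Language A | the observation) = 0.0888 / 0.256 ≈ 0.3469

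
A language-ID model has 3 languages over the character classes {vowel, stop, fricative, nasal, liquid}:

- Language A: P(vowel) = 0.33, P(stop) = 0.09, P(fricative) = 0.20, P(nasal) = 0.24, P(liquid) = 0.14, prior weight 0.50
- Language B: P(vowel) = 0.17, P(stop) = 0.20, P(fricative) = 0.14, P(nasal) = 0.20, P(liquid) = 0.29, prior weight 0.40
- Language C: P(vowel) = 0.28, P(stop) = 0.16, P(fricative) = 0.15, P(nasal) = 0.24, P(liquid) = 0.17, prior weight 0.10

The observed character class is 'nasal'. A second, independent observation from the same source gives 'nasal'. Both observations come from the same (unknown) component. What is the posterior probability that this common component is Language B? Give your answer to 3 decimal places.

0.316

The responsibility of component k is π_k f_k(x) divided by Σ_j π_j f_j(x).
Since both observations come from the same component, the likelihood for component k is f_k(x₁)·f_k(x₂).
  p_A = [0.24] × [0.24] = 0.0576
  p_B = [0.2] × [0.2] = 0.04
  p_C = [0.24] × [0.24] = 0.0576
Weight by the priors:
  π_A·p_A = 0.50 × 0.0576 = 0.0288
  π_B·p_B = 0.40 × 0.04 = 0.016
  π_C·p_C = 0.10 × 0.0576 = 0.00576
Marginal: 0.0288 + 0.016 + 0.00576 = 0.05056
So the posterior for Language B is 0.016 / 0.05056 ≈ 0.316.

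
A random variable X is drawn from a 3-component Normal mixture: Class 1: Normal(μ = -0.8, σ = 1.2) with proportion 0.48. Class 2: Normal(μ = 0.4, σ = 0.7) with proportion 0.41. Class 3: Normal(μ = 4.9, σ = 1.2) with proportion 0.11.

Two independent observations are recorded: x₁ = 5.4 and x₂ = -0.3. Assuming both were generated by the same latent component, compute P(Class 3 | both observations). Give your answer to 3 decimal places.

The responsibility of component k is P(Z=k) f_k(x) divided by Σ_j P(Z=j) f_j(x).
Since both observations come from the same component, the likelihood for component k is f_k(x₁)·f_k(x₂).
  f_1 = [5.31011e-07] × [0.30481] = 1.61858e-07
  f_2 = [4.75194e-12] × [0.345672] = 1.64262e-12
  f_3 = [0.30481] × [2.78091e-05] = 8.47649e-06
Prior × likelihood for each component:
  P(Z=1)·f_1 = 0.48 × 1.61858e-07 = 7.76917e-08
  P(Z=2)·f_2 = 0.41 × 1.64262e-12 = 6.73472e-13
  P(Z=3)·f_3 = 0.11 × 8.47649e-06 = 9.32413e-07
Evidence: 7.76917e-08 + 6.73472e-13 + 9.32413e-07 = 1.01011e-06
Responsibility of Class 3: 9.32413e-07 / 1.01011e-06 ≈ 0.923

0.923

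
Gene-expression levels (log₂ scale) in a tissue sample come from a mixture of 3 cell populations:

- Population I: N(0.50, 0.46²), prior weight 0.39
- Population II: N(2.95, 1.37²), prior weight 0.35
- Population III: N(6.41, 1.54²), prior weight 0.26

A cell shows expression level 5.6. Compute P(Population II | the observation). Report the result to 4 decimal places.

0.2111

Apply Bayes' rule: the posterior for each component is proportional to its prior times its likelihood at x.
Component likelihoods at x = 5.6:
  L_I = (1/(0.46·√(2π)))·exp(−(5.6−0.50)²/(2·0.46²)) = 0.867266·exp(-61.46030) = 1.76312e-27
  L_II = (1/(1.37·√(2π)))·exp(−(5.6−2.95)²/(2·1.37²)) = 0.291199·exp(-1.87077) = 0.044846
  L_III = (1/(1.54·√(2π)))·exp(−(5.6−6.41)²/(2·1.54²)) = 0.259053·exp(-0.13832) = 0.225588
Prior × likelihood for each component:
  w_I·L_I = 0.39 × 1.76312e-27 = 6.87617e-28
  w_II·L_II = 0.35 × 0.044846 = 0.0156961
  w_III·L_III = 0.26 × 0.225588 = 0.0586529
Marginal: 6.87617e-28 + 0.0156961 + 0.0586529 = 0.074349
P(Population II | x) = 0.0156961 / 0.074349 ≈ 0.2111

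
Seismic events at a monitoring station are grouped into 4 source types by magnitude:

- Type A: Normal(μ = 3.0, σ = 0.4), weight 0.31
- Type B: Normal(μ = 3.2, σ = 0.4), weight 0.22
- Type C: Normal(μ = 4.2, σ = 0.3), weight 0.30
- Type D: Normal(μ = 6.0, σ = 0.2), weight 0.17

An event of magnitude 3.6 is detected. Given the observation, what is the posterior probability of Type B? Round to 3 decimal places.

Posterior ∝ prior × likelihood, so P(k | x) ∝ w_k f_k(x); normalise over all components.
Normal densities:
  L_A = 0.323794
  L_B = 0.604927
  L_C = 0.17997
  L_D = 1.07319e-31
Weight by the priors:
  w_A·L_A = 0.31 × 0.323794 = 0.100376
  w_B·L_B = 0.22 × 0.604927 = 0.133084
  w_C·L_C = 0.30 × 0.17997 = 0.053991
  w_D·L_D = 0.17 × 1.07319e-31 = 1.82443e-32
Normaliser: 0.100376 + 0.133084 + 0.053991 + 1.82443e-32 = 0.287451
P(Type B | the observation) = 0.133084 / 0.287451 ≈ 0.463

0.463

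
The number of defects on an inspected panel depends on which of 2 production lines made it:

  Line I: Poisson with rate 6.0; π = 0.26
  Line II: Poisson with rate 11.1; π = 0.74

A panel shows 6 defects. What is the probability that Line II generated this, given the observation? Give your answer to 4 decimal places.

0.4103

By Bayes' theorem, P(k | x) = π_k f_k(x) / Σ_j π_j f_j(x).
Poisson probabilities:
  L_I = 0.160623
  L_II = 0.0392588
Prior × likelihood for each component:
  π_I·L_I = 0.26 × 0.160623 = 0.041762
  π_II·L_II = 0.74 × 0.0392588 = 0.0290515
Sum: 0.041762 + 0.0290515 = 0.0708135
So the posterior for Line II is 0.0290515 / 0.0708135 ≈ 0.4103.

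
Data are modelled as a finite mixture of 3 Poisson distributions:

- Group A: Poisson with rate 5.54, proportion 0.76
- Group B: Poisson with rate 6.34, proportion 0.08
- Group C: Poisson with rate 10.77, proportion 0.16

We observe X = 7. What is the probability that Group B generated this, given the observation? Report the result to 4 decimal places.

By Bayes' theorem, P(k | x) = P(Z=k) f_k(x) / Σ_j P(Z=j) f_j(x).
Poisson probabilities:
  p_A = 0.12478
  p_B = 0.144134
  p_C = 0.0701016
Prior × likelihood for each component:
  P(Z=A)·p_A = 0.76 × 0.12478 = 0.0948331
  P(Z=B)·p_B = 0.08 × 0.144134 = 0.0115307
  P(Z=C)·p_C = 0.16 × 0.0701016 = 0.0112163
Sum: 0.0948331 + 0.0115307 + 0.0112163 = 0.11758
So the posterior for Group B is 0.0115307 / 0.11758 ≈ 0.0981.

0.0981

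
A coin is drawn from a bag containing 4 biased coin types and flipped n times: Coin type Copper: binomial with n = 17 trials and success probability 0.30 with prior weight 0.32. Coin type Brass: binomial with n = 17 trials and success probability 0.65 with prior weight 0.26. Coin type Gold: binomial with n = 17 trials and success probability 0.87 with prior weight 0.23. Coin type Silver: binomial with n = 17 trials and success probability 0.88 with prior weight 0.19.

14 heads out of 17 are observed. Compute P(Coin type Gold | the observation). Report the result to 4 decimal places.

The responsibility of component k is π_k f_k(x) divided by Σ_j π_j f_j(x).
Evaluate each component's likelihood at the observed value:
  f_Copper = C(17,14)·0.30^14·0.70^3 = 680·4.78297e-08·0.343 = 1.11558e-05
  f_Brass = C(17,14)·0.65^14·0.35^3 = 680·0.00240318·0.042875 = 0.0700648
  f_Gold = C(17,14)·0.87^14·0.13^3 = 680·0.142321·0.002197 = 0.212622
  f_Silver = C(17,14)·0.88^14·0.12^3 = 680·0.167016·0.001728 = 0.19625
Unnormalised posteriors:
  π_Copper·f_Copper = 0.32 × 1.11558e-05 = 3.56986e-06
  π_Brass·f_Brass = 0.26 × 0.0700648 = 0.0182169
  π_Gold·f_Gold = 0.23 × 0.212622 = 0.0489031
  π_Silver·f_Silver = 0.19 × 0.19625 = 0.0372875
Sum: 3.56986e-06 + 0.0182169 + 0.0489031 + 0.0372875 = 0.104411
So the posterior for Coin type Gold is 0.0489031 / 0.104411 ≈ 0.4684.

0.4684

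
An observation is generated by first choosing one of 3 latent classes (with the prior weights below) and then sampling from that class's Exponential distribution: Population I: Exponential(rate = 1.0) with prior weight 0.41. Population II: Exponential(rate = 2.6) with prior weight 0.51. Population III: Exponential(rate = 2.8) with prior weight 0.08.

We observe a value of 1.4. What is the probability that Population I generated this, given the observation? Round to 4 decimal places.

Posterior ∝ prior × likelihood, so P(k | x) ∝ π_k f_k(x); normalise over all components.
Exponential densities:
  f_I = 0.246597
  f_II = 0.0682561
  f_III = 0.0555551
Unnormalised posteriors:
  π_I·f_I = 0.41 × 0.246597 = 0.101105
  π_II·f_II = 0.51 × 0.0682561 = 0.0348106
  π_III·f_III = 0.08 × 0.0555551 = 0.00444441
Denominator: 0.101105 + 0.0348106 + 0.00444441 = 0.14036
P(Population I | data) ≈ 0.7203

0.7203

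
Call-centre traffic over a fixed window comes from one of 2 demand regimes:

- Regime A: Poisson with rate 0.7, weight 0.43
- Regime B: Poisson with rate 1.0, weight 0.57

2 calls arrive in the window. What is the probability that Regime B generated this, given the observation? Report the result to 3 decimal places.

0.667

The responsibility of component k is P(Z=k) f_k(x) divided by Σ_j P(Z=j) f_j(x).
Evaluate each component's likelihood at the observed value:
  L_A = e^(−0.7)·0.7^2/2! = 0.121663
  L_B = e^(−1.0)·1.0^2/2! = 0.18394
Multiply by the mixture weights:
  P(Z=A)·L_A = 0.43 × 0.121663 = 0.0523153
  P(Z=B)·L_B = 0.57 × 0.18394 = 0.104846
Denominator: 0.0523153 + 0.104846 = 0.157161
P(Regime B | the observation) ≈ 0.667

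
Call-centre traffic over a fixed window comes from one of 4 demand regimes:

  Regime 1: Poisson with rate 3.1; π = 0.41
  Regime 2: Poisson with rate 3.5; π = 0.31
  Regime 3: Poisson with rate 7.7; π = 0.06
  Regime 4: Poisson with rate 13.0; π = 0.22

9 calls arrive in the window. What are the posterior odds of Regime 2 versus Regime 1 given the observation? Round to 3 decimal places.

1.511

The posterior odds equal the prior odds times the likelihood ratio: (w_i/w_j)·(f_i(x)/f_j(x)).
Poisson probabilities:
  f_1 = e^(−3.1)·3.1^9/9! = 0.00328231
  f_2 = e^(−3.5)·3.5^9/9! = 0.00655871
  f_3 = e^(−7.7)·7.7^9/9! = 0.118737
  f_4 = e^(−13.0)·13.0^9/9! = 0.066054
Odds = (0.31/0.41) × (0.00655871/0.00328231) = 0.756098 × 1.9982 ≈ 1.511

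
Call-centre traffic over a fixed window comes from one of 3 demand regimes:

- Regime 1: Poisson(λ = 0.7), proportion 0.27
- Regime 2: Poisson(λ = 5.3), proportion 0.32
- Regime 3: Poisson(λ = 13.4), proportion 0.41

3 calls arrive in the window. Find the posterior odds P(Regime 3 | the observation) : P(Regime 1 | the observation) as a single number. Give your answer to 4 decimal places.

Posterior odds = (P(Z=i) f_i(x)) / (P(Z=j) f_j(x)); the normalising sum cancels.
Evaluate each component's likelihood at the observed value:
  p_1 = e^(−0.7)·0.7^3/3! = 0.0283881
  p_2 = e^(−5.3)·5.3^3/3! = 0.123856
  p_3 = e^(−13.4)·13.4^3/3! = 0.000607599
Posterior odds = (P(Z=3)·p_3) / (P(Z=1)·p_1) = (0.41·0.000607599) / (0.27·0.0283881) = 0.000249116 / 0.00766479 ≈ 0.0325

0.0325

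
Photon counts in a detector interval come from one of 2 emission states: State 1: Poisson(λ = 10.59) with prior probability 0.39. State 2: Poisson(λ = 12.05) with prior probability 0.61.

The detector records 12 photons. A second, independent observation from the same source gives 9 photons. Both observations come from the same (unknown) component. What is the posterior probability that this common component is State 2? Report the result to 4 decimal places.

0.5596

The responsibility of component k is π_k f_k(x) divided by Σ_j π_j f_j(x).
Since both observations come from the same component, the likelihood for component k is f_k(x₁)·f_k(x₂).
  f_1 = [e^(−10.59)·10.59^12/12! = 0.104529] × [0.116178] = 0.0121439
  f_2 = [e^(−12.05)·12.05^12/12! = 0.114356] × [0.0862724] = 0.00986577
Multiply by the mixture weights:
  π_1·f_1 = 0.39 × 0.0121439 = 0.00473612
  π_2·f_2 = 0.61 × 0.00986577 = 0.00601812
Denominator: 0.00473612 + 0.00601812 = 0.0107542
P(State 2 | x₁, x₂) = 0.00601812 / 0.0107542 ≈ 0.5596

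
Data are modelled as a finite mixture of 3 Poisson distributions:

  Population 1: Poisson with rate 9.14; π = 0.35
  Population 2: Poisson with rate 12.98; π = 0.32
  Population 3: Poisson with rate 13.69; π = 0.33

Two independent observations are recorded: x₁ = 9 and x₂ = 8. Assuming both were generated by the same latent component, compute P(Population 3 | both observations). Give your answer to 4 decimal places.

0.0800

P(component k | x) = P(Z=k)·f_k(x) / marginal(x), where marginal(x) = Σ_j P(Z=j)·f_j(x).
Since both observations come from the same component, the likelihood for component k is f_k(x₁)·f_k(x₂).
  L_1 = [0.131614] × [0.129598] = 0.0170568
  L_2 = [0.066461] × [0.0460824] = 0.00306268
  L_3 = [0.0527687] × [0.0346909] = 0.00183059
Multiply by the mixture weights:
  P(Z=1)·L_1 = 0.35 × 0.0170568 = 0.00596989
  P(Z=2)·L_2 = 0.32 × 0.00306268 = 0.000980057
  P(Z=3)·L_3 = 0.33 × 0.00183059 = 0.000604096
Marginal: 0.00596989 + 0.000980057 + 0.000604096 = 0.00755405
Responsibility of Population 3: 0.000604096 / 0.00755405 ≈ 0.0800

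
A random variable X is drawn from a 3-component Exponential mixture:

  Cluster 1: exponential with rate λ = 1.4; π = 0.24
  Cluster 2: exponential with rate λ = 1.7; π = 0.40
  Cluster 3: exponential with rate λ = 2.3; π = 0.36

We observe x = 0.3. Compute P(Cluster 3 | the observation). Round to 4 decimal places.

0.3976

P(component k | x) = P(Z=k)·f_k(x) / marginal(x), where marginal(x) = Σ_j P(Z=j)·f_j(x).
Exponential densities:
  f_1 = 0.919866
  f_2 = 1.02084
  f_3 = 1.15362
Weight by the priors:
  P(Z=1)·f_1 = 0.24 × 0.919866 = 0.220768
  P(Z=2)·f_2 = 0.40 × 1.02084 = 0.408337
  P(Z=3)·f_3 = 0.36 × 1.15362 = 0.415305
Evidence: 0.220768 + 0.408337 + 0.415305 = 1.04441
So the posterior for Cluster 3 is 0.415305 / 1.04441 ≈ 0.3976.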